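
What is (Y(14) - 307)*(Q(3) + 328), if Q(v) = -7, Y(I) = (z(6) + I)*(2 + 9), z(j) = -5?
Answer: -66768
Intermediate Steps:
Y(I) = -55 + 11*I (Y(I) = (-5 + I)*(2 + 9) = (-5 + I)*11 = -55 + 11*I)
(Y(14) - 307)*(Q(3) + 328) = ((-55 + 11*14) - 307)*(-7 + 328) = ((-55 + 154) - 307)*321 = (99 - 307)*321 = -208*321 = -66768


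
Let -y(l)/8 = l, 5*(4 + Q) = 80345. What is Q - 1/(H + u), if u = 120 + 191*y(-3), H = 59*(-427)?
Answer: 329155786/20489 ≈ 16065.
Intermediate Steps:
Q = 16065 (Q = -4 + (⅕)*80345 = -4 + 16069 = 16065)
H = -25193
y(l) = -8*l
u = 4704 (u = 120 + 191*(-8*(-3)) = 120 + 191*24 = 120 + 4584 = 4704)
Q - 1/(H + u) = 16065 - 1/(-25193 + 4704) = 16065 - 1/(-20489) = 16065 - 1*(-1/20489) = 16065 + 1/20489 = 329155786/20489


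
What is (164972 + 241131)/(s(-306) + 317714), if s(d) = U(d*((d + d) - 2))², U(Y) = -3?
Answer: 406103/317723 ≈ 1.2782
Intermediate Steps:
s(d) = 9 (s(d) = (-3)² = 9)
(164972 + 241131)/(s(-306) + 317714) = (164972 + 241131)/(9 + 317714) = 406103/317723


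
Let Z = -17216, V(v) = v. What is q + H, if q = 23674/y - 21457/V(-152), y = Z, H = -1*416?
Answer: -45174803/163552 ≈ -276.21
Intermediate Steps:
H = -416
y = -17216
q = 22862829/163552 (q = 23674/(-17216) - 21457/(-152) = 23674*(-1/17216) - 21457*(-1/152) = -11837/8608 + 21457/152 = 22862829/163552 ≈ 139.79)
q + H = 22862829/163552 - 416 = -45174803/163552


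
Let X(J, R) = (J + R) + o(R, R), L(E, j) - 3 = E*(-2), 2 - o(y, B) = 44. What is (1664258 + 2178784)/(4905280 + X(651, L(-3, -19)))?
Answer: 1921521/2452949 ≈ 0.78335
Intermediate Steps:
o(y, B) = -42 (o(y, B) = 2 - 1*44 = 2 - 44 = -42)
L(E, j) = 3 - 2*E (L(E, j) = 3 + E*(-2) = 3 - 2*E)
X(J, R) = -42 + J + R (X(J, R) = (J + R) - 42 = -42 + J + R)
(1664258 + 2178784)/(4905280 + X(651, L(-3, -19))) = (1664258 + 2178784)/(4905280 + (-42 + 651 + (3 - 2*(-3)))) = 3843042/(4905280 + (-42 + 651 + (3 + 6))) = 3843042/(4905280 + (-42 + 651 + 9)) = 3843042/(4905280 + 618) = 3843042/4905898 = 3843042*(1/4905898) = 1921521/2452949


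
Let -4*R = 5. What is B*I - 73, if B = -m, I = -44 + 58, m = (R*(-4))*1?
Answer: -143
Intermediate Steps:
R = -5/4 (R = -¼*5 = -5/4 ≈ -1.2500)
m = 5 (m = -5/4*(-4)*1 = 5*1 = 5)
I = 14
B = -5 (B = -1*5 = -5)
B*I - 73 = -5*14 - 73 = -70 - 73 = -143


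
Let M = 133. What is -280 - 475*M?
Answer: -63455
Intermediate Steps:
-280 - 475*M = -280 - 475*133 = -280 - 63175 = -63455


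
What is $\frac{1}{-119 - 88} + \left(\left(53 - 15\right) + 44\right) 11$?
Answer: $\frac{186713}{207} \approx 902.0$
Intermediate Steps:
$\frac{1}{-119 - 88} + \left(\left(53 - 15\right) + 44\right) 11 = \frac{1}{-207} + \left(38 + 44\right) 11 = - \frac{1}{207} + 82 \cdot 11 = - \frac{1}{207} + 902 = \frac{186713}{207}$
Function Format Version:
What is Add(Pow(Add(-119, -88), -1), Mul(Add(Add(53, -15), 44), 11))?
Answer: Rational(186713, 207) ≈ 902.00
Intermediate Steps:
Add(Pow(Add(-119, -88), -1), Mul(Add(Add(53, -15), 44), 11)) = Add(Pow(-207, -1), Mul(Add(38, 44), 11)) = Add(Rational(-1, 207), Mul(82, 11)) = Add(Rational(-1, 207), 902) = Rational(186713, 207)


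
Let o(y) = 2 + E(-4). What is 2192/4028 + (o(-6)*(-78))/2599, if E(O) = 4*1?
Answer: 952976/2617193 ≈ 0.36412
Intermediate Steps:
E(O) = 4
o(y) = 6 (o(y) = 2 + 4 = 6)
2192/4028 + (o(-6)*(-78))/2599 = 2192/4028 + (6*(-78))/2599 = 2192*(1/4028) - 468*1/2599 = 548/1007 - 468/2599 = 952976/2617193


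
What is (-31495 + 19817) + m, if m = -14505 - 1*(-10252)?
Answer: -15931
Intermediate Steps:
m = -4253 (m = -14505 + 10252 = -4253)
(-31495 + 19817) + m = (-31495 + 19817) - 4253 = -11678 - 4253 = -15931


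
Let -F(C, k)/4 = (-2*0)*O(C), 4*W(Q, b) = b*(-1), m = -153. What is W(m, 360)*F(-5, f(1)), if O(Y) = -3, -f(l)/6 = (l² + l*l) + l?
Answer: 0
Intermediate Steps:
f(l) = -12*l² - 6*l (f(l) = -6*((l² + l*l) + l) = -6*((l² + l²) + l) = -6*(2*l² + l) = -6*(l + 2*l²) = -12*l² - 6*l)
W(Q, b) = -b/4 (W(Q, b) = (b*(-1))/4 = (-b)/4 = -b/4)
F(C, k) = 0 (F(C, k) = -4*(-2*0)*(-3) = -0*(-3) = -4*0 = 0)
W(m, 360)*F(-5, f(1)) = -¼*360*0 = -90*0 = 0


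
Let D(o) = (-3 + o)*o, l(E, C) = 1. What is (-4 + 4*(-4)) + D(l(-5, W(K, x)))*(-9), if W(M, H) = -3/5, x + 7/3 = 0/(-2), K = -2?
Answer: -2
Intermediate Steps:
x = -7/3 (x = -7/3 + 0/(-2) = -7/3 + 0*(-½) = -7/3 + 0 = -7/3 ≈ -2.3333)
W(M, H) = -⅗ (W(M, H) = -3*⅕ = -⅗)
D(o) = o*(-3 + o)
(-4 + 4*(-4)) + D(l(-5, W(K, x)))*(-9) = (-4 + 4*(-4)) + (1*(-3 + 1))*(-9) = (-4 - 16) + (1*(-2))*(-9) = -20 - 2*(-9) = -20 + 18 = -2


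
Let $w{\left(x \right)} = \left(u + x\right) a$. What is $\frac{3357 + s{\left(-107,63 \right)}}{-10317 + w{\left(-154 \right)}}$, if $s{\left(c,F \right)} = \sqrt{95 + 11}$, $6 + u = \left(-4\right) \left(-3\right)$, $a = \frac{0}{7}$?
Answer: $- \frac{1119}{3439} - \frac{\sqrt{106}}{10317} \approx -0.32638$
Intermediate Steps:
$a = 0$ ($a = 0 \cdot \frac{1}{7} = 0$)
$u = 6$ ($u = -6 - -12 = -6 + 12 = 6$)
$s{\left(c,F \right)} = \sqrt{106}$
$w{\left(x \right)} = 0$ ($w{\left(x \right)} = \left(6 + x\right) 0 = 0$)
$\frac{3357 + s{\left(-107,63 \right)}}{-10317 + w{\left(-154 \right)}} = \frac{3357 + \sqrt{106}}{-10317 + 0} = \frac{3357 + \sqrt{106}}{-10317} = \left(3357 + \sqrt{106}\right) \left(- \frac{1}{10317}\right) = - \frac{1119}{3439} - \frac{\sqrt{106}}{10317}$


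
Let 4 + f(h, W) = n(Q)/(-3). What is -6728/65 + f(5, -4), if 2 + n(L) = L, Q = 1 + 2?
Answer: -21029/195 ≈ -107.84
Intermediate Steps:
Q = 3
n(L) = -2 + L
f(h, W) = -13/3 (f(h, W) = -4 + (-2 + 3)/(-3) = -4 + 1*(-⅓) = -4 - ⅓ = -13/3)
-6728/65 + f(5, -4) = -6728/65 - 13/3 = -21029/195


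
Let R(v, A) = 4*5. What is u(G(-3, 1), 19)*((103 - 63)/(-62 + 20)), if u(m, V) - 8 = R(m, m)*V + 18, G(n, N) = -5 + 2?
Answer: -1160/3 ≈ -386.67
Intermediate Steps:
G(n, N) = -3
R(v, A) = 20
u(m, V) = 26 + 20*V (u(m, V) = 8 + (20*V + 18) = 8 + (18 + 20*V) = 26 + 20*V)
u(G(-3, 1), 19)*((103 - 63)/(-62 + 20)) = (26 + 20*19)*((103 - 63)/(-62 + 20)) = (26 + 380)*(40/(-42)) = 406*(40*(-1/42)) = 406*(-20/21) = -1160/3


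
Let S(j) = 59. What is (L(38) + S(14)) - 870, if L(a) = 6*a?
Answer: -583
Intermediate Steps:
(L(38) + S(14)) - 870 = (6*38 + 59) - 870 = (228 + 59) - 870 = 287 - 870 = -583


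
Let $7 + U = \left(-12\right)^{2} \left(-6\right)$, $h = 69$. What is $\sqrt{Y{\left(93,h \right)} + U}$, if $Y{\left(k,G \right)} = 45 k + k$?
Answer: $\sqrt{3407} \approx 58.37$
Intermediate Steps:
$Y{\left(k,G \right)} = 46 k$
$U = -871$ ($U = -7 + \left(-12\right)^{2} \left(-6\right) = -7 + 144 \left(-6\right) = -7 - 864 = -871$)
$\sqrt{Y{\left(93,h \right)} + U} = \sqrt{46 \cdot 93 - 871} = \sqrt{4278 - 871} = \sqrt{3407}$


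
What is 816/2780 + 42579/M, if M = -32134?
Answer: -23037069/22333130 ≈ -1.0315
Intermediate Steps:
816/2780 + 42579/M = 816/2780 + 42579/(-32134) = 816*(1/2780) + 42579*(-1/32134) = 204/695 - 42579/32134 = -23037069/22333130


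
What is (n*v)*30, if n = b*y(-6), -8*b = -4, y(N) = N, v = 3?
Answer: -270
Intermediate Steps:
b = ½ (b = -⅛*(-4) = ½ ≈ 0.50000)
n = -3 (n = (½)*(-6) = -3)
(n*v)*30 = -3*3*30 = -9*30 = -270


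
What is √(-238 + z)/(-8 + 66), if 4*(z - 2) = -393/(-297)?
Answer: 5*I*√41063/3828 ≈ 0.26468*I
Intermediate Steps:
z = 923/396 (z = 2 + (-393/(-297))/4 = 2 + (-393*(-1/297))/4 = 2 + (¼)*(131/99) = 2 + 131/396 = 923/396 ≈ 2.3308)
√(-238 + z)/(-8 + 66) = √(-238 + 923/396)/(-8 + 66) = √(-93325/396)/58 = (5*I*√41063/66)*(1/58) = 5*I*√41063/3828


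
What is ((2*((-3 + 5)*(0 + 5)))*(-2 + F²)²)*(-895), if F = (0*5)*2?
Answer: -71600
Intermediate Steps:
F = 0 (F = 0*2 = 0)
((2*((-3 + 5)*(0 + 5)))*(-2 + F²)²)*(-895) = ((2*((-3 + 5)*(0 + 5)))*(-2 + 0²)²)*(-895) = ((2*(2*5))*(-2 + 0)²)*(-895) = ((2*10)*(-2)²)*(-895) = (20*4)*(-895) = 80*(-895) = -71600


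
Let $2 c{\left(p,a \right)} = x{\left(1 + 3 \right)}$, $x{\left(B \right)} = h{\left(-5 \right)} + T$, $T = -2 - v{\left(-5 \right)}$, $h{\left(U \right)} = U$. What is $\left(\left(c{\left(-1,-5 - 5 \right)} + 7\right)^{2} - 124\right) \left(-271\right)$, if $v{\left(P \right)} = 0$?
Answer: $\frac{121137}{4} \approx 30284.0$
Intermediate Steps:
$T = -2$ ($T = -2 - 0 = -2 + 0 = -2$)
$x{\left(B \right)} = -7$ ($x{\left(B \right)} = -5 - 2 = -7$)
$c{\left(p,a \right)} = - \frac{7}{2}$ ($c{\left(p,a \right)} = \frac{1}{2} \left(-7\right) = - \frac{7}{2}$)
$\left(\left(c{\left(-1,-5 - 5 \right)} + 7\right)^{2} - 124\right) \left(-271\right) = \left(\left(- \frac{7}{2} + 7\right)^{2} - 124\right) \left(-271\right) = \left(\left(\frac{7}{2}\right)^{2} - 124\right) \left(-271\right) = \left(\frac{49}{4} - 124\right) \left(-271\right) = \left(- \frac{447}{4}\right) \left(-271\right) = \frac{121137}{4}$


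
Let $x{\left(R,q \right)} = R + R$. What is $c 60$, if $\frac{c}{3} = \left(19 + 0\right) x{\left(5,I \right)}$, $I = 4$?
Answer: $34200$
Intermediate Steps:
$x{\left(R,q \right)} = 2 R$
$c = 570$ ($c = 3 \left(19 + 0\right) 2 \cdot 5 = 3 \cdot 19 \cdot 10 = 3 \cdot 190 = 570$)
$c 60 = 570 \cdot 60 = 34200$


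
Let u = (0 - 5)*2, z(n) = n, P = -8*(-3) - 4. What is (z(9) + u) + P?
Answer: 19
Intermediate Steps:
P = 20 (P = 24 - 4 = 20)
u = -10 (u = -5*2 = -10)
(z(9) + u) + P = (9 - 10) + 20 = -1 + 20 = 19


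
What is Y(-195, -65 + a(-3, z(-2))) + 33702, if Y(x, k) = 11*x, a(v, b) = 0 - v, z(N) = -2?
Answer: 31557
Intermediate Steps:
a(v, b) = -v
Y(-195, -65 + a(-3, z(-2))) + 33702 = 11*(-195) + 33702 = -2145 + 33702 = 31557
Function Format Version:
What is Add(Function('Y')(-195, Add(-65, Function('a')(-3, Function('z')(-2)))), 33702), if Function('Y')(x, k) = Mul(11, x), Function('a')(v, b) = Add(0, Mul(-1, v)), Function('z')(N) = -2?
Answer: 31557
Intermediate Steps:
Function('a')(v, b) = Mul(-1, v)
Add(Function('Y')(-195, Add(-65, Function('a')(-3, Function('z')(-2)))), 33702) = Add(Mul(11, -195), 33702) = Add(-2145, 33702) = 31557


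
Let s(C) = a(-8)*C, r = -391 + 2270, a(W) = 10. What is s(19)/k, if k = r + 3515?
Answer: 95/2697 ≈ 0.035224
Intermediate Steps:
r = 1879
s(C) = 10*C
k = 5394 (k = 1879 + 3515 = 5394)
s(19)/k = (10*19)/5394 = 190*(1/5394) = 95/2697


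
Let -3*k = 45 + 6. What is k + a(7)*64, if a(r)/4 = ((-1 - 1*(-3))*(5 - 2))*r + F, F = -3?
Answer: 9967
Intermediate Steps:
k = -17 (k = -(45 + 6)/3 = -⅓*51 = -17)
a(r) = -12 + 24*r (a(r) = 4*(((-1 - 1*(-3))*(5 - 2))*r - 3) = 4*(((-1 + 3)*3)*r - 3) = 4*((2*3)*r - 3) = 4*(6*r - 3) = 4*(-3 + 6*r) = -12 + 24*r)
k + a(7)*64 = -17 + (-12 + 24*7)*64 = -17 + (-12 + 168)*64 = -17 + 156*64 = -17 + 9984 = 9967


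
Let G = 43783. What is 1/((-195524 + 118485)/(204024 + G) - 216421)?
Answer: -247807/53630715786 ≈ -4.6206e-6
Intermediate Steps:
1/((-195524 + 118485)/(204024 + G) - 216421) = 1/((-195524 + 118485)/(204024 + 43783) - 216421) = 1/(-77039/247807 - 216421) = 1/(-53630715786/247807) = -247807/53630715786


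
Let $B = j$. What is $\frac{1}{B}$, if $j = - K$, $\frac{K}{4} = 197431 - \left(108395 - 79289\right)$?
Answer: $- \frac{1}{673300} \approx -1.4852 \cdot 10^{-6}$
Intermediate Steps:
$K = 673300$ ($K = 4 \left(197431 - \left(108395 - 79289\right)\right) = 4 \left(197431 - 29106\right) = 4 \cdot 168325 = 673300$)
$j = -673300$ ($j = \left(-1\right) 673300 = -673300$)
$B = -673300$
$\frac{1}{B} = \frac{1}{-673300} = - \frac{1}{673300}$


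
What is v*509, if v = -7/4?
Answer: -3563/4 ≈ -890.75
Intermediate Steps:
v = -7/4 (v = -7*1/4 = -7/4 ≈ -1.7500)
v*509 = -7/4*509 = -3563/4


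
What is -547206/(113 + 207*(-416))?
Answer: 547206/85999 ≈ 6.3629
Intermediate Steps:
-547206/(113 + 207*(-416)) = -547206/(113 - 86112) = -547206/(-85999) = -547206*(-1/85999) = 547206/85999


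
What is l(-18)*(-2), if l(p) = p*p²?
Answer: 11664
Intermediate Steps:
l(p) = p³
l(-18)*(-2) = (-18)³*(-2) = -5832*(-2) = 11664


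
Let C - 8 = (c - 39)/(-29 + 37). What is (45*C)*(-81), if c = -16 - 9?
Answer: 0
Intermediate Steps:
c = -25
C = 0 (C = 8 + (-25 - 39)/(-29 + 37) = 8 - 64/8 = 8 - 64*1/8 = 8 - 8 = 0)
(45*C)*(-81) = (45*0)*(-81) = 0*(-81) = 0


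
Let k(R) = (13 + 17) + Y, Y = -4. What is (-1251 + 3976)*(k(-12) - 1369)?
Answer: -3659675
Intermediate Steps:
k(R) = 26 (k(R) = (13 + 17) - 4 = 30 - 4 = 26)
(-1251 + 3976)*(k(-12) - 1369) = (-1251 + 3976)*(26 - 1369) = 2725*(-1343) = -3659675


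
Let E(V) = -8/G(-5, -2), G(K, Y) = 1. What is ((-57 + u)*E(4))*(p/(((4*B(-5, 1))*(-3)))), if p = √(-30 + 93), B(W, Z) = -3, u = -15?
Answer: 48*√7 ≈ 127.00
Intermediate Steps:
p = 3*√7 (p = √63 = 3*√7 ≈ 7.9373)
E(V) = -8 (E(V) = -8/1 = -8*1 = -8)
((-57 + u)*E(4))*(p/(((4*B(-5, 1))*(-3)))) = ((-57 - 15)*(-8))*((3*√7)/(((4*(-3))*(-3)))) = (-72*(-8))*((3*√7)/((-12*(-3)))) = 576*((3*√7)/36) = 576*((3*√7)*(1/36)) = 576*(√7/12) = 48*√7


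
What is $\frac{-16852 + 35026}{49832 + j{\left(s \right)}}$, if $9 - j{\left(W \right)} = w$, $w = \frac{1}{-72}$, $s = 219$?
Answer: $\frac{1308528}{3588553} \approx 0.36464$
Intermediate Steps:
$w = - \frac{1}{72} \approx -0.013889$
$j{\left(W \right)} = \frac{649}{72}$ ($j{\left(W \right)} = 9 - - \frac{1}{72} = 9 + \frac{1}{72} = \frac{649}{72}$)
$\frac{-16852 + 35026}{49832 + j{\left(s \right)}} = \frac{-16852 + 35026}{49832 + \frac{649}{72}} = \frac{18174}{\frac{3588553}{72}} = 18174 \cdot \frac{72}{3588553} = \frac{1308528}{3588553}$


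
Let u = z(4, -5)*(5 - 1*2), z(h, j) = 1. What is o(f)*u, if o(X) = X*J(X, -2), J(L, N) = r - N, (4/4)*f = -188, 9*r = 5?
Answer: -4324/3 ≈ -1441.3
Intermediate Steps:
r = 5/9 (r = (1/9)*5 = 5/9 ≈ 0.55556)
f = -188
J(L, N) = 5/9 - N
u = 3 (u = 1*(5 - 1*2) = 1*(5 - 2) = 1*3 = 3)
o(X) = 23*X/9 (o(X) = X*(5/9 - 1*(-2)) = X*(5/9 + 2) = X*(23/9) = 23*X/9)
o(f)*u = ((23/9)*(-188))*3 = -4324/9*3 = -4324/3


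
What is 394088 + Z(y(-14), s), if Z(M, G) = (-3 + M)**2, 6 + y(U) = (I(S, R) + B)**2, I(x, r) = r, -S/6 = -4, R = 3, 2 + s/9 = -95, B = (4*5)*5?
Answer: 112754088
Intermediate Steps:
B = 100 (B = 20*5 = 100)
s = -873 (s = -18 + 9*(-95) = -18 - 855 = -873)
S = 24 (S = -6*(-4) = 24)
y(U) = 10603 (y(U) = -6 + (3 + 100)**2 = -6 + 103**2 = -6 + 10609 = 10603)
394088 + Z(y(-14), s) = 394088 + (-3 + 10603)**2 = 394088 + 10600**2 = 394088 + 112360000 = 112754088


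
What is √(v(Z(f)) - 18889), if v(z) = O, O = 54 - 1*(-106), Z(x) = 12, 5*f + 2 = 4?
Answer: 3*I*√2081 ≈ 136.85*I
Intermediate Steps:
f = ⅖ (f = -⅖ + (⅕)*4 = -⅖ + ⅘ = ⅖ ≈ 0.40000)
O = 160 (O = 54 + 106 = 160)
v(z) = 160
√(v(Z(f)) - 18889) = √(160 - 18889) = √(-18729) = 3*I*√2081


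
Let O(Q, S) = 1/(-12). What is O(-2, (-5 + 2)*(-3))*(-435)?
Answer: 145/4 ≈ 36.250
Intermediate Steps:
O(Q, S) = -1/12
O(-2, (-5 + 2)*(-3))*(-435) = -1/12*(-435) = 145/4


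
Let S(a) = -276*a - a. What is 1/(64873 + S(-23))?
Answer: 1/71244 ≈ 1.4036e-5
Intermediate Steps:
S(a) = -277*a
1/(64873 + S(-23)) = 1/(64873 - 277*(-23)) = 1/(64873 + 6371) = 1/71244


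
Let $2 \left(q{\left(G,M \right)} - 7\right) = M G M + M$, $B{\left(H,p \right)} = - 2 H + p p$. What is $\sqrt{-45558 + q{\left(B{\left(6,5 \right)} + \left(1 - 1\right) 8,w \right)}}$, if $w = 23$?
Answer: $i \sqrt{42101} \approx 205.19 i$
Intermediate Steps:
$B{\left(H,p \right)} = p^{2} - 2 H$ ($B{\left(H,p \right)} = - 2 H + p^{2} = p^{2} - 2 H$)
$q{\left(G,M \right)} = 7 + \frac{M}{2} + \frac{G M^{2}}{2}$ ($q{\left(G,M \right)} = 7 + \frac{M G M + M}{2} = 7 + \frac{G M M + M}{2} = 7 + \frac{G M^{2} + M}{2} = 7 + \frac{M + G M^{2}}{2} = 7 + \left(\frac{M}{2} + \frac{G M^{2}}{2}\right) = 7 + \frac{M}{2} + \frac{G M^{2}}{2}$)
$\sqrt{-45558 + q{\left(B{\left(6,5 \right)} + \left(1 - 1\right) 8,w \right)}} = \sqrt{-45558 + \left(7 + \frac{1}{2} \cdot 23 + \frac{\left(\left(5^{2} - 12\right) + \left(1 - 1\right) 8\right) 23^{2}}{2}\right)} = \sqrt{-45558 + \left(7 + \frac{23}{2} + \frac{1}{2} \left(\left(25 - 12\right) + 0 \cdot 8\right) 529\right)} = \sqrt{-45558 + \left(7 + \frac{23}{2} + \frac{1}{2} \left(13 + 0\right) 529\right)} = \sqrt{-45558 + \left(7 + \frac{23}{2} + \frac{1}{2} \cdot 13 \cdot 529\right)} = \sqrt{-45558 + \left(7 + \frac{23}{2} + \frac{6877}{2}\right)} = \sqrt{-45558 + 3457} = \sqrt{-42101} = i \sqrt{42101}$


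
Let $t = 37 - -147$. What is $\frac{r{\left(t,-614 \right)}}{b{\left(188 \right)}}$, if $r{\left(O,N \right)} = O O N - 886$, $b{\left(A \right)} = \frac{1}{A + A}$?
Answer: $-7816464720$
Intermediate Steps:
$b{\left(A \right)} = \frac{1}{2 A}$
$t = 184$ ($t = 37 + 147 = 184$)
$r{\left(O,N \right)} = -886 + N O^{2}$ ($r{\left(O,N \right)} = O^{2} N - 886 = N O^{2} - 886 = -886 + N O^{2}$)
$\frac{r{\left(t,-614 \right)}}{b{\left(188 \right)}} = \frac{-886 - 614 \cdot 184^{2}}{\frac{1}{2} \cdot \frac{1}{188}} = \frac{-886 - 20787584}{\frac{1}{2} \cdot \frac{1}{188}} = \left(-886 - 20787584\right) \frac{1}{\frac{1}{376}} = \left(-20788470\right) 376 = -7816464720$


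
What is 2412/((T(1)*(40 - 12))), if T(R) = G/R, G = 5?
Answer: 603/35 ≈ 17.229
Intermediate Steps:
T(R) = 5/R
2412/((T(1)*(40 - 12))) = 2412/(((5/1)*(40 - 12))) = 2412/(((5*1)*28)) = 2412/((5*28)) = 2412/140 = 2412*(1/140) = 603/35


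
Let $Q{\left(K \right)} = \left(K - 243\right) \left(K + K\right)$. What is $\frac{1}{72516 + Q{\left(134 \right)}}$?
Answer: $\frac{1}{43304} \approx 2.3093 \cdot 10^{-5}$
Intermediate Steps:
$Q{\left(K \right)} = 2 K \left(-243 + K\right)$ ($Q{\left(K \right)} = \left(-243 + K\right) 2 K = 2 K \left(-243 + K\right)$)
$\frac{1}{72516 + Q{\left(134 \right)}} = \frac{1}{72516 + 2 \cdot 134 \left(-243 + 134\right)} = \frac{1}{72516 + 2 \cdot 134 \left(-109\right)} = \frac{1}{72516 - 29212} = \frac{1}{43304}$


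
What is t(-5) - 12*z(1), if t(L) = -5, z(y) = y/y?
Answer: -17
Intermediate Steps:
z(y) = 1
t(-5) - 12*z(1) = -5 - 12*1 = -5 - 12 = -17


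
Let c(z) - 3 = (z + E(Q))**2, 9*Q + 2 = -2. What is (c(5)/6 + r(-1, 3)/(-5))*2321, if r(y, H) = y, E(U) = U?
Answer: 11728013/1215 ≈ 9652.7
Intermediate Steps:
Q = -4/9 (Q = -2/9 + (1/9)*(-2) = -2/9 - 2/9 = -4/9 ≈ -0.44444)
c(z) = 3 + (-4/9 + z)**2 (c(z) = 3 + (z - 4/9)**2 = 3 + (-4/9 + z)**2)
(c(5)/6 + r(-1, 3)/(-5))*2321 = ((3 + (-4 + 9*5)**2/81)/6 - 1/(-5))*2321 = ((3 + (-4 + 45)**2/81)*(1/6) - 1*(-1/5))*2321 = ((3 + (1/81)*41**2)*(1/6) + 1/5)*2321 = ((3 + (1/81)*1681)*(1/6) + 1/5)*2321 = ((3 + 1681/81)*(1/6) + 1/5)*2321 = ((1924/81)*(1/6) + 1/5)*2321 = (962/243 + 1/5)*2321 = (5053/1215)*2321 = 11728013/1215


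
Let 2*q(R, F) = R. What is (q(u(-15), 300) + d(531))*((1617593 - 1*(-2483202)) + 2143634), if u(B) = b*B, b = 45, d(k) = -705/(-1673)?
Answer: -7042872914085/3346 ≈ -2.1049e+9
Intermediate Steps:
d(k) = 705/1673 (d(k) = -705*(-1/1673) = 705/1673)
u(B) = 45*B
q(R, F) = R/2
(q(u(-15), 300) + d(531))*((1617593 - 1*(-2483202)) + 2143634) = ((45*(-15))/2 + 705/1673)*((1617593 - 1*(-2483202)) + 2143634) = ((½)*(-675) + 705/1673)*((1617593 + 2483202) + 2143634) = (-675/2 + 705/1673)*(4100795 + 2143634) = -1127865/3346*6244429 = -7042872914085/3346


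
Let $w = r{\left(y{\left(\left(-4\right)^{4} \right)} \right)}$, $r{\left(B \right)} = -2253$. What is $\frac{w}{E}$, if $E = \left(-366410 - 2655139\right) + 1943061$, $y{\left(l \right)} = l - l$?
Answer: $\frac{751}{359496} \approx 0.002089$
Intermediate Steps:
$y{\left(l \right)} = 0$
$E = -1078488$ ($E = -3021549 + 1943061 = -1078488$)
$w = -2253$
$\frac{w}{E} = - \frac{2253}{-1078488} = \left(-2253\right) \left(- \frac{1}{1078488}\right) = \frac{751}{359496}$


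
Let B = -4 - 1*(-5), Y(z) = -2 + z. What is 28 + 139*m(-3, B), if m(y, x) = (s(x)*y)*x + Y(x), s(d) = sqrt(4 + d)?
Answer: -111 - 417*sqrt(5) ≈ -1043.4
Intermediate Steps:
B = 1 (B = -4 + 5 = 1)
m(y, x) = -2 + x + x*y*sqrt(4 + x) (m(y, x) = (sqrt(4 + x)*y)*x + (-2 + x) = (y*sqrt(4 + x))*x + (-2 + x) = x*y*sqrt(4 + x) + (-2 + x) = -2 + x + x*y*sqrt(4 + x))
28 + 139*m(-3, B) = 28 + 139*(-2 + 1 + 1*(-3)*sqrt(4 + 1)) = 28 + 139*(-2 + 1 + 1*(-3)*sqrt(5)) = 28 + 139*(-2 + 1 - 3*sqrt(5)) = 28 + 139*(-1 - 3*sqrt(5)) = 28 + (-139 - 417*sqrt(5)) = -111 - 417*sqrt(5)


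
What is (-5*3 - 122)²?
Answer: 18769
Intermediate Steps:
(-5*3 - 122)² = (-15 - 122)² = (-137)² = 18769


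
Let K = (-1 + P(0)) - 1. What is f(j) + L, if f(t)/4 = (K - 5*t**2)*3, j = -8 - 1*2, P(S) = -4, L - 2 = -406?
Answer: -6476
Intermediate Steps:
L = -404 (L = 2 - 406 = -404)
j = -10 (j = -8 - 2 = -10)
K = -6 (K = (-1 - 4) - 1 = -5 - 1 = -6)
f(t) = -72 - 60*t**2 (f(t) = 4*((-6 - 5*t**2)*3) = 4*(-18 - 15*t**2) = -72 - 60*t**2)
f(j) + L = (-72 - 60*(-10)**2) - 404 = (-72 - 60*100) - 404 = (-72 - 6000) - 404 = -6072 - 404 = -6476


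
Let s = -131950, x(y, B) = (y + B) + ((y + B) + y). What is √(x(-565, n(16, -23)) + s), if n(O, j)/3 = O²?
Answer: I*√132109 ≈ 363.47*I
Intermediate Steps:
n(O, j) = 3*O²
x(y, B) = 2*B + 3*y (x(y, B) = (B + y) + ((B + y) + y) = (B + y) + (B + 2*y) = 2*B + 3*y)
√(x(-565, n(16, -23)) + s) = √((2*(3*16²) + 3*(-565)) - 131950) = √((2*(3*256) - 1695) - 131950) = √((2*768 - 1695) - 131950) = √((1536 - 1695) - 131950) = √(-159 - 131950) = √(-132109) = I*√132109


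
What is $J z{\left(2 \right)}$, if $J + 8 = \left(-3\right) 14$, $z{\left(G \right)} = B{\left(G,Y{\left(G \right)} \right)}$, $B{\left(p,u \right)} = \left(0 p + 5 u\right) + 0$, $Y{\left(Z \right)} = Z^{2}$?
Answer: $-1000$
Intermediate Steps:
$B{\left(p,u \right)} = 5 u$ ($B{\left(p,u \right)} = \left(0 + 5 u\right) + 0 = 5 u + 0 = 5 u$)
$z{\left(G \right)} = 5 G^{2}$
$J = -50$ ($J = -8 - 42 = -50$)
$J z{\left(2 \right)} = - 50 \cdot 5 \cdot 2^{2} = - 50 \cdot 5 \cdot 4 = \left(-50\right) 20 = -1000$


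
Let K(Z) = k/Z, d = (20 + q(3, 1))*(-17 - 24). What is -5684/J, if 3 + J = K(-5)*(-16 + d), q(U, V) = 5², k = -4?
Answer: 28420/7459 ≈ 3.8102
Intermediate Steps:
q(U, V) = 25
d = -1845 (d = (20 + 25)*(-17 - 24) = 45*(-41) = -1845)
K(Z) = -4/Z
J = -7459/5 (J = -3 + (-4/(-5))*(-16 - 1845) = -3 - 4*(-⅕)*(-1861) = -3 + (⅘)*(-1861) = -3 - 7444/5 = -7459/5 ≈ -1491.8)
-5684/J = -5684/(-7459/5) = -5684*(-5/7459) = 28420/7459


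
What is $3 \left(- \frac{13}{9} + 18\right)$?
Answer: $\frac{149}{3} \approx 49.667$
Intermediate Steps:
$3 \left(- \frac{13}{9} + 18\right) = 3 \cdot \frac{149}{9} = \frac{149}{3}$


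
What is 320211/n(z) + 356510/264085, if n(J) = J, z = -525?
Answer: -5625050279/9242975 ≈ -608.58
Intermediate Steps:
320211/n(z) + 356510/264085 = 320211/(-525) + 356510/264085 = 320211*(-1/525) + 356510*(1/264085) = -106737/175 + 71302/52817 = -5625050279/9242975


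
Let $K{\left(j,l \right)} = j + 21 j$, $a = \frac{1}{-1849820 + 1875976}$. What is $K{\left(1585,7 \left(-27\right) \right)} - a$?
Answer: $\frac{912059719}{26156} \approx 34870.0$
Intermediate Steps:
$a = \frac{1}{26156} \approx 3.8232 \cdot 10^{-5}$
$K{\left(j,l \right)} = 22 j$
$K{\left(1585,7 \left(-27\right) \right)} - a = 22 \cdot 1585 - \frac{1}{26156} = 34870 - \frac{1}{26156} = \frac{912059719}{26156}$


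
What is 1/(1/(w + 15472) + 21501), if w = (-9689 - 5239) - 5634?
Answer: 5090/109440089 ≈ 4.6509e-5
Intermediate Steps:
w = -20562 (w = -14928 - 5634 = -20562)
1/(1/(w + 15472) + 21501) = 1/(1/(-20562 + 15472) + 21501) = 1/(1/(-5090) + 21501) = 1/(-1/5090 + 21501) = 1/(109440089/5090) = 5090/109440089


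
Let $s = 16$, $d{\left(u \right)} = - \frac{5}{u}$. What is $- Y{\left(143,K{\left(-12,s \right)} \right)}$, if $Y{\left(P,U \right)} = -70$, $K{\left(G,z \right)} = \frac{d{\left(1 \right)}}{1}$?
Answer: $70$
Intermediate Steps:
$K{\left(G,z \right)} = -5$ ($K{\left(G,z \right)} = \frac{\left(-5\right) 1^{-1}}{1} = \left(-5\right) 1 \cdot 1 = \left(-5\right) 1 = -5$)
$- Y{\left(143,K{\left(-12,s \right)} \right)} = \left(-1\right) \left(-70\right) = 70$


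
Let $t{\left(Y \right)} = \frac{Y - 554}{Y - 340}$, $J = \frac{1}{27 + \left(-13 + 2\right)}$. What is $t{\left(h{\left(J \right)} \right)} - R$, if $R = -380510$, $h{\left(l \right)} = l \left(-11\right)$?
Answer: $\frac{2074168885}{5451} \approx 3.8051 \cdot 10^{5}$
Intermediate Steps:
$J = \frac{1}{16}$ ($J = \frac{1}{27 - 11} = \frac{1}{16} \approx 0.0625$)
$h{\left(l \right)} = - 11 l$
$t{\left(Y \right)} = \frac{-554 + Y}{-340 + Y}$
$t{\left(h{\left(J \right)} \right)} - R = \frac{-554 - \frac{11}{16}}{-340 - \frac{11}{16}} - -380510 = \frac{-554 - \frac{11}{16}}{-340 - \frac{11}{16}} + 380510 = \frac{1}{- \frac{5451}{16}} \left(- \frac{8875}{16}\right) + 380510 = \left(- \frac{16}{5451}\right) \left(- \frac{8875}{16}\right) + 380510 = \frac{8875}{5451} + 380510 = \frac{2074168885}{5451}$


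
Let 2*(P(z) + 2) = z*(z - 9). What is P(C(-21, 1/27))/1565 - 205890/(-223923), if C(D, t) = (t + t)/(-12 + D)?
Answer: 85149629543969/92735752243365 ≈ 0.91820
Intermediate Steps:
C(D, t) = 2*t/(-12 + D) (C(D, t) = (2*t)/(-12 + D) = 2*t/(-12 + D))
P(z) = -2 + z*(-9 + z)/2 (P(z) = -2 + (z*(z - 9))/2 = -2 + (z*(-9 + z))/2 = -2 + z*(-9 + z)/2)
P(C(-21, 1/27))/1565 - 205890/(-223923) = (-2 + (2/(27*(-12 - 21)))**2/2 - 9/(27*(-12 - 21)))/1565 - 205890/(-223923) = (-2 + (2*(1/27)/(-33))**2/2 - 9/(27*(-33)))*(1/1565) - 205890*(-1/223923) = (-2 + (2*(1/27)*(-1/33))**2/2 - 9*(-1)/(27*33))*(1/1565) + 68630/74641 = (-2 + (-2/891)**2/2 - 9/2*(-2/891))*(1/1565) + 68630/74641 = (-2 + (1/2)*(4/793881) + 1/99)*(1/1565) + 68630/74641 = (-2 + 2/793881 + 1/99)*(1/1565) + 68630/74641 = -1579741/793881*1/1565 + 68630/74641 = -1579741/1242423765 + 68630/74641 = 85149629543969/92735752243365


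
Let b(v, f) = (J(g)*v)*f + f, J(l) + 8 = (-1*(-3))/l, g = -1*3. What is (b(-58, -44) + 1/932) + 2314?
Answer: -19290535/932 ≈ -20698.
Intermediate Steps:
g = -3
J(l) = -8 + 3/l (J(l) = -8 + (-1*(-3))/l = -8 + 3/l)
b(v, f) = f - 9*f*v (b(v, f) = ((-8 + 3/(-3))*v)*f + f = ((-8 + 3*(-1/3))*v)*f + f = ((-8 - 1)*v)*f + f = (-9*v)*f + f = -9*f*v + f = f - 9*f*v)
(b(-58, -44) + 1/932) + 2314 = (-44*(1 - 9*(-58)) + 1/932) + 2314 = (-44*(1 + 522) + 1/932) + 2314 = (-44*523 + 1/932) + 2314 = (-23012 + 1/932) + 2314 = -21447183/932 + 2314 = -19290535/932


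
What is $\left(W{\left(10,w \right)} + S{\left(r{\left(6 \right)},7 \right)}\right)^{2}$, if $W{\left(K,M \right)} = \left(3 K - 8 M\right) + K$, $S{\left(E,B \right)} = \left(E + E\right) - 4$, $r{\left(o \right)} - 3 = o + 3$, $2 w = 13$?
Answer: $64$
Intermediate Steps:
$w = \frac{13}{2}$ ($w = \frac{1}{2} \cdot 13 = \frac{13}{2} \approx 6.5$)
$r{\left(o \right)} = 6 + o$ ($r{\left(o \right)} = 3 + \left(o + 3\right) = 3 + \left(3 + o\right) = 6 + o$)
$S{\left(E,B \right)} = -4 + 2 E$ ($S{\left(E,B \right)} = 2 E - 4 = -4 + 2 E$)
$W{\left(K,M \right)} = - 8 M + 4 K$ ($W{\left(K,M \right)} = \left(- 8 M + 3 K\right) + K = - 8 M + 4 K$)
$\left(W{\left(10,w \right)} + S{\left(r{\left(6 \right)},7 \right)}\right)^{2} = \left(\left(\left(-8\right) \frac{13}{2} + 4 \cdot 10\right) - \left(4 - 2 \left(6 + 6\right)\right)\right)^{2} = \left(\left(-52 + 40\right) + \left(-4 + 2 \cdot 12\right)\right)^{2} = \left(-12 + \left(-4 + 24\right)\right)^{2} = \left(-12 + 20\right)^{2} = 8^{2} = 64$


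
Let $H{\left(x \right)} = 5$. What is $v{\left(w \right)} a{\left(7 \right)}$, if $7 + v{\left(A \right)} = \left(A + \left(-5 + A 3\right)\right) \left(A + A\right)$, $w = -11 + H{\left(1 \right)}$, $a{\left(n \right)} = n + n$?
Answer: $4774$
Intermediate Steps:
$a{\left(n \right)} = 2 n$
$w = -6$ ($w = -11 + 5 = -6$)
$v{\left(A \right)} = -7 + 2 A \left(-5 + 4 A\right)$ ($v{\left(A \right)} = -7 + \left(A + \left(-5 + A 3\right)\right) \left(A + A\right) = -7 + \left(A + \left(-5 + 3 A\right)\right) 2 A = -7 + \left(-5 + 4 A\right) 2 A = -7 + 2 A \left(-5 + 4 A\right)$)
$v{\left(w \right)} a{\left(7 \right)} = \left(-7 - -60 + 8 \left(-6\right)^{2}\right) 2 \cdot 7 = \left(-7 + 60 + 8 \cdot 36\right) 14 = \left(-7 + 60 + 288\right) 14 = 341 \cdot 14 = 4774$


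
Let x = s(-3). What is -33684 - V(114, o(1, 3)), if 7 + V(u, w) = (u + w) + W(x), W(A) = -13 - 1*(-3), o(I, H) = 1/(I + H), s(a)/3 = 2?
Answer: -135125/4 ≈ -33781.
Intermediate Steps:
s(a) = 6 (s(a) = 3*2 = 6)
x = 6
o(I, H) = 1/(H + I)
W(A) = -10 (W(A) = -13 + 3 = -10)
V(u, w) = -17 + u + w (V(u, w) = -7 + ((u + w) - 10) = -7 + (-10 + u + w) = -17 + u + w)
-33684 - V(114, o(1, 3)) = -33684 - (-17 + 114 + 1/(3 + 1)) = -33684 - (-17 + 114 + 1/4) = -33684 - (-17 + 114 + ¼) = -33684 - 1*389/4 = -33684 - 389/4 = -135125/4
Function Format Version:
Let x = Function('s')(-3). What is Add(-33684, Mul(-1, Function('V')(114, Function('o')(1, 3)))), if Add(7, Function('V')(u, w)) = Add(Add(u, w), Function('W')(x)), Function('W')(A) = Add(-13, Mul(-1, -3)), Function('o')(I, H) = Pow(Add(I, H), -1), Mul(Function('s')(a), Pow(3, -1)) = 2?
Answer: Rational(-135125, 4) ≈ -33781.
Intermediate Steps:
Function('s')(a) = 6 (Function('s')(a) = Mul(3, 2) = 6)
x = 6
Function('o')(I, H) = Pow(Add(H, I), -1)
Function('W')(A) = -10 (Function('W')(A) = Add(-13, 3) = -10)
Function('V')(u, w) = Add(-17, u, w) (Function('V')(u, w) = Add(-7, Add(Add(u, w), -10)) = Add(-7, Add(-10, u, w)) = Add(-17, u, w))
Add(-33684, Mul(-1, Function('V')(114, Function('o')(1, 3)))) = Add(-33684, Mul(-1, Add(-17, 114, Pow(Add(3, 1), -1)))) = Add(-33684, Mul(-1, Add(-17, 114, Pow(4, -1)))) = Add(-33684, Mul(-1, Add(-17, 114, Rational(1, 4)))) = Add(-33684, Mul(-1, Rational(389, 4))) = Add(-33684, Rational(-389, 4)) = Rational(-135125, 4)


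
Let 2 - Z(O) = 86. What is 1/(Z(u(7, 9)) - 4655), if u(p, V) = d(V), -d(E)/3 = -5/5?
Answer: -1/4739 ≈ -0.00021101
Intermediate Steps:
d(E) = 3 (d(E) = -(-15)/5 = -3*(-1) = 3)
u(p, V) = 3
Z(O) = -84 (Z(O) = 2 - 1*86 = 2 - 86 = -84)
1/(Z(u(7, 9)) - 4655) = 1/(-84 - 4655) = 1/(-4739) = -1/4739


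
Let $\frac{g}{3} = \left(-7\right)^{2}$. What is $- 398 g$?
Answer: $-58506$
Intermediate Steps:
$g = 147$ ($g = 3 \left(-7\right)^{2} = 3 \cdot 49 = 147$)
$- 398 g = \left(-398\right) 147 = -58506$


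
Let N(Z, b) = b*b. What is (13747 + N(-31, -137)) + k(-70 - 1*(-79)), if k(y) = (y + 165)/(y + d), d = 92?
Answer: 3284290/101 ≈ 32518.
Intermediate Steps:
N(Z, b) = b²
k(y) = (165 + y)/(92 + y) (k(y) = (y + 165)/(y + 92) = (165 + y)/(92 + y))
(13747 + N(-31, -137)) + k(-70 - 1*(-79)) = (13747 + (-137)²) + (165 + (-70 - 1*(-79)))/(92 + (-70 - 1*(-79))) = (13747 + 18769) + (165 + (-70 + 79))/(92 + (-70 + 79)) = 32516 + (165 + 9)/(92 + 9) = 32516 + 174/101 = 3284290/101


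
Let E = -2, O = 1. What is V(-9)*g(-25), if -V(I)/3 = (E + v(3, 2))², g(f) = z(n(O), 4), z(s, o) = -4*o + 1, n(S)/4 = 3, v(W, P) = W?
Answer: 45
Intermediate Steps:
n(S) = 12 (n(S) = 4*3 = 12)
z(s, o) = 1 - 4*o
g(f) = -15 (g(f) = 1 - 4*4 = 1 - 16 = -15)
V(I) = -3 (V(I) = -3*(-2 + 3)² = -3*1² = -3*1 = -3)
V(-9)*g(-25) = -3*(-15) = 45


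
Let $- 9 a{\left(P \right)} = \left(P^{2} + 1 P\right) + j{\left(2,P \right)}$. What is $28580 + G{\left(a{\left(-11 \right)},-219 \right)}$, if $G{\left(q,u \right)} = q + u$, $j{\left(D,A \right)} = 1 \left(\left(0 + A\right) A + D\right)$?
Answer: $\frac{255016}{9} \approx 28335.0$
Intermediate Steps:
$j{\left(D,A \right)} = D + A^{2}$ ($j{\left(D,A \right)} = 1 \left(A A + D\right) = 1 \left(A^{2} + D\right) = 1 \left(D + A^{2}\right) = D + A^{2}$)
$a{\left(P \right)} = - \frac{2}{9} - \frac{2 P^{2}}{9} - \frac{P}{9}$ ($a{\left(P \right)} = - \frac{\left(P^{2} + 1 P\right) + \left(2 + P^{2}\right)}{9} = - \frac{\left(P^{2} + P\right) + \left(2 + P^{2}\right)}{9} = - \frac{\left(P + P^{2}\right) + \left(2 + P^{2}\right)}{9} = - \frac{2 + P + 2 P^{2}}{9} = - \frac{2}{9} - \frac{2 P^{2}}{9} - \frac{P}{9}$)
$28580 + G{\left(a{\left(-11 \right)},-219 \right)} = 28580 - \frac{2204}{9} = \frac{255016}{9}$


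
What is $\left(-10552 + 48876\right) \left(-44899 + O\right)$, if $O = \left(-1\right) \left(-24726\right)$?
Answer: $-773110052$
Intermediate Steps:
$O = 24726$
$\left(-10552 + 48876\right) \left(-44899 + O\right) = \left(-10552 + 48876\right) \left(-44899 + 24726\right) = 38324 \left(-20173\right) = -773110052$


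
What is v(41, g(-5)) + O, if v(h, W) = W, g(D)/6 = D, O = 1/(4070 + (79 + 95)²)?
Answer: -1030379/34346 ≈ -30.000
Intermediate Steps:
O = 1/34346 (O = 1/(4070 + 174²) = 1/(4070 + 30276) = 1/34346 ≈ 2.9115e-5)
g(D) = 6*D
v(41, g(-5)) + O = 6*(-5) + 1/34346 = -30 + 1/34346 = -1030379/34346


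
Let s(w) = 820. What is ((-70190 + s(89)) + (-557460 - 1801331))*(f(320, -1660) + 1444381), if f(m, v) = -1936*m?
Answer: -2002895310621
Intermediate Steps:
((-70190 + s(89)) + (-557460 - 1801331))*(f(320, -1660) + 1444381) = ((-70190 + 820) + (-557460 - 1801331))*(-1936*320 + 1444381) = (-69370 - 2358791)*(-619520 + 1444381) = -2428161*824861 = -2002895310621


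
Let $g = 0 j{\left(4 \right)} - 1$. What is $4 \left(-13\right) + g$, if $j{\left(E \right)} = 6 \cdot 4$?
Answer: $-53$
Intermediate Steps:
$j{\left(E \right)} = 24$
$g = -1$ ($g = 0 \cdot 24 - 1 = 0 - 1 = -1$)
$4 \left(-13\right) + g = 4 \left(-13\right) - 1 = -52 - 1 = -53$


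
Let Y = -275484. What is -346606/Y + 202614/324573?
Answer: 28052644069/14902444722 ≈ 1.8824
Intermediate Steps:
-346606/Y + 202614/324573 = -346606/(-275484) + 202614/324573 = -346606*(-1/275484) + 202614*(1/324573) = 173303/137742 + 67538/108191 = 28052644069/14902444722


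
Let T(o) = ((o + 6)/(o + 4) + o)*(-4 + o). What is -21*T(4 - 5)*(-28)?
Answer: -1960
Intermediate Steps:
T(o) = (-4 + o)*(o + (6 + o)/(4 + o)) (T(o) = ((6 + o)/(4 + o) + o)*(-4 + o) = (o + (6 + o)/(4 + o))*(-4 + o) = (-4 + o)*(o + (6 + o)/(4 + o)))
-21*T(4 - 5)*(-28) = -21*(-24 + (4 - 5)**2 + (4 - 5)**3 - 14*(4 - 5))/(4 + (4 - 5))*(-28) = -21*(-24 + (-1)**2 + (-1)**3 - 14*(-1))/(4 - 1)*(-28) = -21*(-24 + 1 - 1 + 14)/3*(-28) = -7*(-10)*(-28) = -21*(-10/3)*(-28) = 70*(-28) = -1960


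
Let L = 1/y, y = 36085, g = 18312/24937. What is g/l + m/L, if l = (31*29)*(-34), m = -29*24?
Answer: -9571693152621516/381112171 ≈ -2.5115e+7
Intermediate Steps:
g = 18312/24937 (g = 18312*(1/24937) = 18312/24937 ≈ 0.73433)
m = -696
L = 1/36085 ≈ 2.7712e-5
l = -30566 (l = 899*(-34) = -30566)
g/l + m/L = (18312/24937)/(-30566) - 696/1/36085 = (18312/24937)*(-1/30566) - 696*36085 = -9156/381112171 - 25115160 = -9571693152621516/381112171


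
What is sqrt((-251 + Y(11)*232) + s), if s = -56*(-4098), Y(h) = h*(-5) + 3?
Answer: sqrt(217173) ≈ 466.02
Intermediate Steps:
Y(h) = 3 - 5*h (Y(h) = -5*h + 3 = 3 - 5*h)
s = 229488
sqrt((-251 + Y(11)*232) + s) = sqrt((-251 + (3 - 5*11)*232) + 229488) = sqrt((-251 + (3 - 55)*232) + 229488) = sqrt((-251 - 52*232) + 229488) = sqrt((-251 - 12064) + 229488) = sqrt(-12315 + 229488) = sqrt(217173)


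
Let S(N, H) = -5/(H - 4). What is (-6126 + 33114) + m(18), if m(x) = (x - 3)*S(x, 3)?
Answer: 27063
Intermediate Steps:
S(N, H) = -5/(-4 + H)
m(x) = -15 + 5*x (m(x) = (x - 3)*(-5/(-4 + 3)) = (-3 + x)*(-5/(-1)) = (-3 + x)*(-5*(-1)) = (-3 + x)*5 = -15 + 5*x)
(-6126 + 33114) + m(18) = (-6126 + 33114) + (-15 + 5*18) = 26988 + (-15 + 90) = 26988 + 75 = 27063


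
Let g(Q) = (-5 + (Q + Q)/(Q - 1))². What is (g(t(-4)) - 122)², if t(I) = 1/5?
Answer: 134689/16 ≈ 8418.1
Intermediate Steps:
t(I) = ⅕
g(Q) = (-5 + 2*Q/(-1 + Q))² (g(Q) = (-5 + (2*Q)/(-1 + Q))² = (-5 + 2*Q/(-1 + Q))²)
(g(t(-4)) - 122)² = ((-5 + 3*(⅕))²/(-1 + ⅕)² - 122)² = ((-5 + ⅗)²/(-⅘)² - 122)² = (25*(-22/5)²/16 - 122)² = ((25/16)*(484/25) - 122)² = (121/4 - 122)² = (-367/4)² = 134689/16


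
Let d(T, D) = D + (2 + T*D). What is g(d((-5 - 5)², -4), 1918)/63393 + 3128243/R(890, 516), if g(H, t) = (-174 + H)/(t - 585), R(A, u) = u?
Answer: 2049189985519/338011476 ≈ 6062.5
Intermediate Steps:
d(T, D) = 2 + D + D*T (d(T, D) = D + (2 + D*T) = 2 + D + D*T)
g(H, t) = (-174 + H)/(-585 + t)
g(d((-5 - 5)², -4), 1918)/63393 + 3128243/R(890, 516) = ((-174 + (2 - 4 - 4*(-5 - 5)²))/(-585 + 1918))/63393 + 3128243/516 = ((-174 + (2 - 4 - 4*(-10)²))/1333)*(1/63393) + 3128243*(1/516) = ((-174 + (2 - 4 - 4*100))/1333)*(1/63393) + 3128243/516 = ((-174 + (2 - 4 - 400))/1333)*(1/63393) + 3128243/516 = ((-174 - 402)/1333)*(1/63393) + 3128243/516 = ((1/1333)*(-576))*(1/63393) + 3128243/516 = -576/1333*1/63393 + 3128243/516 = -192/28167623 + 3128243/516 = 2049189985519/338011476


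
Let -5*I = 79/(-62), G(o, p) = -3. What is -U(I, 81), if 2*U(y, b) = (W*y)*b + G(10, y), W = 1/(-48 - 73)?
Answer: 118929/75020 ≈ 1.5853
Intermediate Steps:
W = -1/121 (W = 1/(-121) = -1/121 ≈ -0.0082645)
I = 79/310 (I = -79/(5*(-62)) = -79*(-1)/(5*62) = -1/5*(-79/62) = 79/310 ≈ 0.25484)
U(y, b) = -3/2 - b*y/242 (U(y, b) = ((-y/121)*b - 3)/2 = (-b*y/121 - 3)/2 = (-3 - b*y/121)/2 = -3/2 - b*y/242)
-U(I, 81) = -(-3/2 - 1/242*81*79/310) = -(-3/2 - 6399/75020) = -1*(-118929/75020) = 118929/75020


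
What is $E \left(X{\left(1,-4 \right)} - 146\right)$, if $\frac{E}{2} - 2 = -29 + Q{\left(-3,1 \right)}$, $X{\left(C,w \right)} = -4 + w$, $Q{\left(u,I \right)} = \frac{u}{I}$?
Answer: $9240$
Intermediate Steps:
$E = -60$ ($E = 4 + 2 \left(-29 - \frac{3}{1}\right) = 4 + 2 \left(-29 - 3\right) = 4 + 2 \left(-32\right) = 4 - 64 = -60$)
$E \left(X{\left(1,-4 \right)} - 146\right) = - 60 \left(\left(-4 - 4\right) - 146\right) = - 60 \left(-8 - 146\right) = \left(-60\right) \left(-154\right) = 9240$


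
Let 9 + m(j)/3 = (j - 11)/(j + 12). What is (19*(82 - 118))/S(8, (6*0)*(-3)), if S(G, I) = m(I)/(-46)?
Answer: -125856/119 ≈ -1057.6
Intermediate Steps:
m(j) = -27 + 3*(-11 + j)/(12 + j) (m(j) = -27 + 3*((j - 11)/(j + 12)) = -27 + 3*((-11 + j)/(12 + j)) = -27 + 3*(-11 + j)/(12 + j))
S(G, I) = -3*(-119 - 8*I)/(46*(12 + I)) (S(G, I) = (3*(-119 - 8*I)/(12 + I))/(-46) = (3*(-119 - 8*I)/(12 + I))*(-1/46) = -3*(-119 - 8*I)/(46*(12 + I)))
(19*(82 - 118))/S(8, (6*0)*(-3)) = (19*(82 - 118))/((3*(119 + 8*((6*0)*(-3)))/(46*(12 + (6*0)*(-3))))) = (19*(-36))/((3*(119 + 8*(0*(-3)))/(46*(12 + 0*(-3))))) = -684*46*(12 + 0)/(3*(119 + 8*0)) = -684*184/(119 + 0) = -684/((3/46)*(1/12)*119) = -684/119/184 = -684*184/119 = -125856/119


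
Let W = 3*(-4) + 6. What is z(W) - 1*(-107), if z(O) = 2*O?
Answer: 95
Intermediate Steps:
W = -6 (W = -12 + 6 = -6)
z(W) - 1*(-107) = 2*(-6) - 1*(-107) = -12 + 107 = 95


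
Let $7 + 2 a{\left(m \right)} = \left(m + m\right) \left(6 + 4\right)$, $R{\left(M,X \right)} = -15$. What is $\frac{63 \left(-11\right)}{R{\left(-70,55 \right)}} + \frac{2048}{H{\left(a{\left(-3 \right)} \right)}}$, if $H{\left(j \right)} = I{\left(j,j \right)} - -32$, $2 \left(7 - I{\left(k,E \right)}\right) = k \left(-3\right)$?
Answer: $- \frac{6113}{45} \approx -135.84$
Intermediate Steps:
$I{\left(k,E \right)} = 7 + \frac{3 k}{2}$ ($I{\left(k,E \right)} = 7 - \frac{k \left(-3\right)}{2} = 7 - \frac{\left(-3\right) k}{2} = 7 + \frac{3 k}{2}$)
$a{\left(m \right)} = - \frac{7}{2} + 10 m$ ($a{\left(m \right)} = - \frac{7}{2} + \frac{\left(m + m\right) \left(6 + 4\right)}{2} = - \frac{7}{2} + \frac{2 m 10}{2} = - \frac{7}{2} + \frac{20 m}{2} = - \frac{7}{2} + 10 m$)
$H{\left(j \right)} = 39 + \frac{3 j}{2}$ ($H{\left(j \right)} = \left(7 + \frac{3 j}{2}\right) - -32 = \left(7 + \frac{3 j}{2}\right) + 32 = 39 + \frac{3 j}{2}$)
$\frac{63 \left(-11\right)}{R{\left(-70,55 \right)}} + \frac{2048}{H{\left(a{\left(-3 \right)} \right)}} = \frac{63 \left(-11\right)}{-15} + \frac{2048}{39 + \frac{3 \left(- \frac{7}{2} + 10 \left(-3\right)\right)}{2}} = \left(-693\right) \left(- \frac{1}{15}\right) + \frac{2048}{39 + \frac{3 \left(- \frac{7}{2} - 30\right)}{2}} = \frac{231}{5} + \frac{2048}{39 + \frac{3}{2} \left(- \frac{67}{2}\right)} = \frac{231}{5} + \frac{2048}{39 - \frac{201}{4}} = \frac{231}{5} + \frac{2048}{- \frac{45}{4}} = \frac{231}{5} + 2048 \left(- \frac{4}{45}\right) = \frac{231}{5} - \frac{8192}{45} = - \frac{6113}{45}$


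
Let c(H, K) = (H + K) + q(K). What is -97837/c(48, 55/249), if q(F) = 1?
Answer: -24361413/12256 ≈ -1987.7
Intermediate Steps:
c(H, K) = 1 + H + K (c(H, K) = (H + K) + 1 = 1 + H + K)
-97837/c(48, 55/249) = -97837/(1 + 48 + 55/249) = -97837/12256/249 = -97837*249/12256 = -24361413/12256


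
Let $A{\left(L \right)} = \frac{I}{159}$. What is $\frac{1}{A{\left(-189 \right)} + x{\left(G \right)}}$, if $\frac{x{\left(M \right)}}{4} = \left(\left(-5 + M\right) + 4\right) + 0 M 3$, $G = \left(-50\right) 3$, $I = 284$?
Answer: $- \frac{159}{95752} \approx -0.0016605$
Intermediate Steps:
$G = -150$
$A{\left(L \right)} = \frac{284}{159}$
$x{\left(M \right)} = -4 + 4 M$ ($x{\left(M \right)} = 4 \left(\left(\left(-5 + M\right) + 4\right) + 0 M 3\right) = 4 \left(\left(-1 + M\right) + 0 \cdot 3\right) = 4 \left(\left(-1 + M\right) + 0\right) = 4 \left(-1 + M\right) = -4 + 4 M$)
$\frac{1}{A{\left(-189 \right)} + x{\left(G \right)}} = \frac{1}{\frac{284}{159} + \left(-4 + 4 \left(-150\right)\right)} = \frac{1}{\frac{284}{159} - 604} = \frac{1}{- \frac{95752}{159}} = - \frac{159}{95752}$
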